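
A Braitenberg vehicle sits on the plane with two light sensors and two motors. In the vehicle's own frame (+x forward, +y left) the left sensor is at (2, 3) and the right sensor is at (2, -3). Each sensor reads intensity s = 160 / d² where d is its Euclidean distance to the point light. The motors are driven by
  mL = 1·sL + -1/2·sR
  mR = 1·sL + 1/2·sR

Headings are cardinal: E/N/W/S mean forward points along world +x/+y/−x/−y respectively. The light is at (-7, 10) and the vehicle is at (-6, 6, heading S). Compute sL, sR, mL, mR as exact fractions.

40/13 4 14/13 66/13

left sensor world pos  = (-3, 4); dL² = 52
right sensor world pos = (-9, 4); dR² = 40
sL = 160/52 = 40/13
sR = 160/40 = 4
mL = 1·sL + -1/2·sR = 14/13
mR = 1·sL + 1/2·sR = 66/13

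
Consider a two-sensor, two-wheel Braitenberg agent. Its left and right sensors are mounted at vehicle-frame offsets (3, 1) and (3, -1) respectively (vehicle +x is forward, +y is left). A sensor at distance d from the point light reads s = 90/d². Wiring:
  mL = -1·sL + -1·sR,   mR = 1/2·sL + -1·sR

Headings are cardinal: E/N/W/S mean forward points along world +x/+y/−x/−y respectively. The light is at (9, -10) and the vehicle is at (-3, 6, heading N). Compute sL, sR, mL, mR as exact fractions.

left sensor world pos  = (-4, 9); dL² = 530
right sensor world pos = (-2, 9); dR² = 482
sL = 90/530 = 9/53
sR = 90/482 = 45/241
mL = -1·sL + -1·sR = -4554/12773
mR = 1/2·sL + -1·sR = -2601/25546

9/53 45/241 -4554/12773 -2601/25546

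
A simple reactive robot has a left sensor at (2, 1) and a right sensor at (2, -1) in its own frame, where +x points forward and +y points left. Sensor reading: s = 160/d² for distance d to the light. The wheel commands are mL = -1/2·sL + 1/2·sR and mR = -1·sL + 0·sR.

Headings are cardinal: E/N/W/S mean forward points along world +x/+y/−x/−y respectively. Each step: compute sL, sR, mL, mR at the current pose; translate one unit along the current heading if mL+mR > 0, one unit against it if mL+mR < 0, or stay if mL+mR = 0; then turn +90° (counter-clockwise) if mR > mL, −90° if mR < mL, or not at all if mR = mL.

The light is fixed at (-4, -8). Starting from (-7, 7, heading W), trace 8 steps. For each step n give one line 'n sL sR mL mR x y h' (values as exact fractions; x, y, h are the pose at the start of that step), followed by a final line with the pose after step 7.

n=0: pose=(-7,7,W); sL=160/221, sR=160/281; mL=-4800/62101, mR=-160/221; mL+mR=-49760/62101 → advance -1; mR−mL=-40160/62101 → turn -1·90°
n=1: pose=(-6,7,N); sL=80/149, sR=16/29; mL=32/4321, mR=-80/149; mL+mR=-2288/4321 → advance -1; mR−mL=-2352/4321 → turn -1·90°
n=2: pose=(-6,6,E); sL=32/45, sR=160/169; mL=896/7605, mR=-32/45; mL+mR=-1504/2535 → advance -1; mR−mL=-6304/7605 → turn -1·90°
n=3: pose=(-7,6,S); sL=40/37, sR=1; mL=-3/74, mR=-40/37; mL+mR=-83/74 → advance -1; mR−mL=-77/74 → turn -1·90°
n=4: pose=(-7,7,W); sL=160/221, sR=160/281; mL=-4800/62101, mR=-160/221; mL+mR=-49760/62101 → advance -1; mR−mL=-40160/62101 → turn -1·90°
n=5: pose=(-6,7,N); sL=80/149, sR=16/29; mL=32/4321, mR=-80/149; mL+mR=-2288/4321 → advance -1; mR−mL=-2352/4321 → turn -1·90°
n=6: pose=(-6,6,E); sL=32/45, sR=160/169; mL=896/7605, mR=-32/45; mL+mR=-1504/2535 → advance -1; mR−mL=-6304/7605 → turn -1·90°
n=7: pose=(-7,6,S); sL=40/37, sR=1; mL=-3/74, mR=-40/37; mL+mR=-83/74 → advance -1; mR−mL=-77/74 → turn -1·90°

0 160/221 160/281 -4800/62101 -160/221 -7 7 W
1 80/149 16/29 32/4321 -80/149 -6 7 N
2 32/45 160/169 896/7605 -32/45 -6 6 E
3 40/37 1 -3/74 -40/37 -7 6 S
4 160/221 160/281 -4800/62101 -160/221 -7 7 W
5 80/149 16/29 32/4321 -80/149 -6 7 N
6 32/45 160/169 896/7605 -32/45 -6 6 E
7 40/37 1 -3/74 -40/37 -7 6 S
final -7 7 W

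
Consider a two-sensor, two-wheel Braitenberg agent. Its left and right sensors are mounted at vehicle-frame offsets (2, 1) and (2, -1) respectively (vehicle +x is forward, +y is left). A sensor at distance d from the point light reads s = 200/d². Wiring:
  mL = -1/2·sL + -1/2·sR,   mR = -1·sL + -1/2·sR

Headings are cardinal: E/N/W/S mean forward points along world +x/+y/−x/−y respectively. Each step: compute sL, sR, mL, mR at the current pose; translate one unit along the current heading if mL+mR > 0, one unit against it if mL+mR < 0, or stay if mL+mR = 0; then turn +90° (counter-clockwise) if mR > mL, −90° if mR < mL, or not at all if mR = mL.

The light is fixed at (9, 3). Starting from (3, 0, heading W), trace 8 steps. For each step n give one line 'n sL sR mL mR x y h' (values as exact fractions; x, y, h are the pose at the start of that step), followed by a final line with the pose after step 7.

n=0: pose=(3,0,W); sL=5/2, sR=50/17; mL=-185/68, mR=-135/34; mL+mR=-455/68 → advance -1; mR−mL=-5/4 → turn -1·90°
n=1: pose=(4,0,N); sL=200/37, sR=200/17; mL=-5400/629, mR=-7100/629; mL+mR=-12500/629 → advance -1; mR−mL=-100/37 → turn -1·90°
n=2: pose=(4,-1,E); sL=100/9, sR=100/17; mL=-1300/153, mR=-2150/153; mL+mR=-1150/51 → advance -1; mR−mL=-50/9 → turn -1·90°
n=3: pose=(3,-1,S); sL=200/61, sR=40/17; mL=-2920/1037, mR=-4620/1037; mL+mR=-7540/1037 → advance -1; mR−mL=-100/61 → turn -1·90°
n=4: pose=(3,0,W); sL=5/2, sR=50/17; mL=-185/68, mR=-135/34; mL+mR=-455/68 → advance -1; mR−mL=-5/4 → turn -1·90°
n=5: pose=(4,0,N); sL=200/37, sR=200/17; mL=-5400/629, mR=-7100/629; mL+mR=-12500/629 → advance -1; mR−mL=-100/37 → turn -1·90°
n=6: pose=(4,-1,E); sL=100/9, sR=100/17; mL=-1300/153, mR=-2150/153; mL+mR=-1150/51 → advance -1; mR−mL=-50/9 → turn -1·90°
n=7: pose=(3,-1,S); sL=200/61, sR=40/17; mL=-2920/1037, mR=-4620/1037; mL+mR=-7540/1037 → advance -1; mR−mL=-100/61 → turn -1·90°

0 5/2 50/17 -185/68 -135/34 3 0 W
1 200/37 200/17 -5400/629 -7100/629 4 0 N
2 100/9 100/17 -1300/153 -2150/153 4 -1 E
3 200/61 40/17 -2920/1037 -4620/1037 3 -1 S
4 5/2 50/17 -185/68 -135/34 3 0 W
5 200/37 200/17 -5400/629 -7100/629 4 0 N
6 100/9 100/17 -1300/153 -2150/153 4 -1 E
7 200/61 40/17 -2920/1037 -4620/1037 3 -1 S
final 3 0 W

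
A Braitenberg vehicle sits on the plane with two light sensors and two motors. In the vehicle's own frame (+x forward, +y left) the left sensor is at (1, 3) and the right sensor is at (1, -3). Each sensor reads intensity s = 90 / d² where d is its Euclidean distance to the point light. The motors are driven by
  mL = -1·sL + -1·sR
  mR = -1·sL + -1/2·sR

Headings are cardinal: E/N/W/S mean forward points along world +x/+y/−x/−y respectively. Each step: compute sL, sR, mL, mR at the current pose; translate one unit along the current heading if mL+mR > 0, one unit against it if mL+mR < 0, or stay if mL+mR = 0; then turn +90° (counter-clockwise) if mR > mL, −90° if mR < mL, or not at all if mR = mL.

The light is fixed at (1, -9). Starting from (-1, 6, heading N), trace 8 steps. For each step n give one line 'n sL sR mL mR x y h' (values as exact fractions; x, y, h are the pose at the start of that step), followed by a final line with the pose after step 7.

0 90/281 90/257 -48420/72217 -35775/72217 -1 6 N
1 9/13 45/149 -1926/1937 -3267/3874 -1 5 W
2 90/173 18/37 -6444/6401 -4887/6401 0 5 S
3 5/18 5/8 -65/72 -85/144 0 6 E
4 90/281 90/257 -48420/72217 -35775/72217 -1 6 N
5 9/13 45/149 -1926/1937 -3267/3874 -1 5 W
6 90/173 18/37 -6444/6401 -4887/6401 0 5 S
7 5/18 5/8 -65/72 -85/144 0 6 E
final -1 6 N

n=0: pose=(-1,6,N); sL=90/281, sR=90/257; mL=-48420/72217, mR=-35775/72217; mL+mR=-84195/72217 → advance -1; mR−mL=45/257 → turn +1·90°
n=1: pose=(-1,5,W); sL=9/13, sR=45/149; mL=-1926/1937, mR=-3267/3874; mL+mR=-7119/3874 → advance -1; mR−mL=45/298 → turn +1·90°
n=2: pose=(0,5,S); sL=90/173, sR=18/37; mL=-6444/6401, mR=-4887/6401; mL+mR=-11331/6401 → advance -1; mR−mL=9/37 → turn +1·90°
n=3: pose=(0,6,E); sL=5/18, sR=5/8; mL=-65/72, mR=-85/144; mL+mR=-215/144 → advance -1; mR−mL=5/16 → turn +1·90°
n=4: pose=(-1,6,N); sL=90/281, sR=90/257; mL=-48420/72217, mR=-35775/72217; mL+mR=-84195/72217 → advance -1; mR−mL=45/257 → turn +1·90°
n=5: pose=(-1,5,W); sL=9/13, sR=45/149; mL=-1926/1937, mR=-3267/3874; mL+mR=-7119/3874 → advance -1; mR−mL=45/298 → turn +1·90°
n=6: pose=(0,5,S); sL=90/173, sR=18/37; mL=-6444/6401, mR=-4887/6401; mL+mR=-11331/6401 → advance -1; mR−mL=9/37 → turn +1·90°
n=7: pose=(0,6,E); sL=5/18, sR=5/8; mL=-65/72, mR=-85/144; mL+mR=-215/144 → advance -1; mR−mL=5/16 → turn +1·90°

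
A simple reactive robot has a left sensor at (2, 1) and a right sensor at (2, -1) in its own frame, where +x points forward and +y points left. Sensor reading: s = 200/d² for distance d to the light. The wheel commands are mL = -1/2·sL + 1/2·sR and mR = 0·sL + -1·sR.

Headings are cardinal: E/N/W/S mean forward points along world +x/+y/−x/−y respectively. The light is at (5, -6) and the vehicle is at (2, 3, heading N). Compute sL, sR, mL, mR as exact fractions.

200/137 8/5 48/685 -8/5

left sensor world pos  = (1, 5); dL² = 137
right sensor world pos = (3, 5); dR² = 125
sL = 200/137 = 200/137
sR = 200/125 = 8/5
mL = -1/2·sL + 1/2·sR = 48/685
mR = 0·sL + -1·sR = -8/5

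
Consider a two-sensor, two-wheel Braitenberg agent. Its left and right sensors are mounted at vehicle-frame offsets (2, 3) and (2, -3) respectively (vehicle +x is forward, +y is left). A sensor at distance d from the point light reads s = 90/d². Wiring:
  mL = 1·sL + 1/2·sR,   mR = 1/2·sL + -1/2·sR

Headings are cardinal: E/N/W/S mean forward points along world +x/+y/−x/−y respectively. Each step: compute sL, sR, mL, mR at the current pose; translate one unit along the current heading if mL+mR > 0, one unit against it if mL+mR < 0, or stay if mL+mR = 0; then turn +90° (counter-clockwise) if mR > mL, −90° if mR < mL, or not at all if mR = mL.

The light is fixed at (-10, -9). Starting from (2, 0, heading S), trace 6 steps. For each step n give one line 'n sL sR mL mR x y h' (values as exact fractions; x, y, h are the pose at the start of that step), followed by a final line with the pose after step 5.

0 45/137 9/13 2403/3562 -324/1781 2 0 S
1 18/25 90/221 5103/5525 864/5525 2 -1 W
2 45/82 45/148 8505/12136 1485/12136 1 -1 N
3 90/313 18/41 6507/12833 -972/12833 1 0 E
4 45/137 9/13 2403/3562 -324/1781 2 0 S
5 18/25 90/221 5103/5525 864/5525 2 -1 W
final 1 -1 N

n=0: pose=(2,0,S); sL=45/137, sR=9/13; mL=2403/3562, mR=-324/1781; mL+mR=135/274 → advance +1; mR−mL=-3051/3562 → turn -1·90°
n=1: pose=(2,-1,W); sL=18/25, sR=90/221; mL=5103/5525, mR=864/5525; mL+mR=27/25 → advance +1; mR−mL=-4239/5525 → turn -1·90°
n=2: pose=(1,-1,N); sL=45/82, sR=45/148; mL=8505/12136, mR=1485/12136; mL+mR=135/164 → advance +1; mR−mL=-1755/3034 → turn -1·90°
n=3: pose=(1,0,E); sL=90/313, sR=18/41; mL=6507/12833, mR=-972/12833; mL+mR=135/313 → advance +1; mR−mL=-7479/12833 → turn -1·90°
n=4: pose=(2,0,S); sL=45/137, sR=9/13; mL=2403/3562, mR=-324/1781; mL+mR=135/274 → advance +1; mR−mL=-3051/3562 → turn -1·90°
n=5: pose=(2,-1,W); sL=18/25, sR=90/221; mL=5103/5525, mR=864/5525; mL+mR=27/25 → advance +1; mR−mL=-4239/5525 → turn -1·90°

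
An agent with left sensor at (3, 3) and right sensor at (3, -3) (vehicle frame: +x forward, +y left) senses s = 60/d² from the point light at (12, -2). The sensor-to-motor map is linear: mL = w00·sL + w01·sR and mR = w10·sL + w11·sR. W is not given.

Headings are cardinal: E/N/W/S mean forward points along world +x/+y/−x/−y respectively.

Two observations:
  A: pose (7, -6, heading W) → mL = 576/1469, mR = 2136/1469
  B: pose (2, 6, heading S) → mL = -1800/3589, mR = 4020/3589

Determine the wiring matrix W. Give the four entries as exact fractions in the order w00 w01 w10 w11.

-1 1 1 1

obs A: pose=(7,-6,W) → sL=60/113, sR=12/13, mL=576/1469, mR=2136/1469
obs B: pose=(2,6,S) → sL=30/37, sR=30/97, mL=-1800/3589, mR=4020/3589
sensor matrix S = [[60/113, 12/13], [30/37, 30/97]]; det S = -3080160/5272241
solve [mL_A; mL_B] = S·[w00; w01] and [mR_A; mR_B] = S·[w10; w11]:
  w00 = -1, w01 = 1, w10 = 1, w11 = 1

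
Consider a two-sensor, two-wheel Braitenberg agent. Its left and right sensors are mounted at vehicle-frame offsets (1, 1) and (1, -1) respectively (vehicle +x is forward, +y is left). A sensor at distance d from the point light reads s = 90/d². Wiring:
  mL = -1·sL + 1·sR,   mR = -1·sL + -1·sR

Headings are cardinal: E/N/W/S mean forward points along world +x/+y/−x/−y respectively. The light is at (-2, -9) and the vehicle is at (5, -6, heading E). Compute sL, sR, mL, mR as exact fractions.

left sensor world pos  = (6, -5); dL² = 80
right sensor world pos = (6, -7); dR² = 68
sL = 90/80 = 9/8
sR = 90/68 = 45/34
mL = -1·sL + 1·sR = 27/136
mR = -1·sL + -1·sR = -333/136

9/8 45/34 27/136 -333/136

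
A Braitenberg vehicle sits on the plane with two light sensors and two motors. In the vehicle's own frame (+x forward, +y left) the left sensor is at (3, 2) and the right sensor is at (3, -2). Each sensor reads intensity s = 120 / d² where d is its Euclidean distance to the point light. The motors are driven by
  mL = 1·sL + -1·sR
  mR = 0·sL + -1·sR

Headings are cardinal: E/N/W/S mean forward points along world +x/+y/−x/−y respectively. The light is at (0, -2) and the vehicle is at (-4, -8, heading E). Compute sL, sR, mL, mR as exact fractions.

left sensor world pos  = (-1, -6); dL² = 17
right sensor world pos = (-1, -10); dR² = 65
sL = 120/17 = 120/17
sR = 120/65 = 24/13
mL = 1·sL + -1·sR = 1152/221
mR = 0·sL + -1·sR = -24/13

120/17 24/13 1152/221 -24/13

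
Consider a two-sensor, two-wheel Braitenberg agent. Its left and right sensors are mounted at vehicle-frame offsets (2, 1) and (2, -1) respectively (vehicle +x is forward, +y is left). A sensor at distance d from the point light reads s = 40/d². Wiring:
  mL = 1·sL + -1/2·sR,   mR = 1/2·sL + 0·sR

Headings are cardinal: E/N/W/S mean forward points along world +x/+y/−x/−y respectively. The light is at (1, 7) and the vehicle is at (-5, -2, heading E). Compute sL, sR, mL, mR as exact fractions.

left sensor world pos  = (-3, -1); dL² = 80
right sensor world pos = (-3, -3); dR² = 116
sL = 40/80 = 1/2
sR = 40/116 = 10/29
mL = 1·sL + -1/2·sR = 19/58
mR = 1/2·sL + 0·sR = 1/4

1/2 10/29 19/58 1/4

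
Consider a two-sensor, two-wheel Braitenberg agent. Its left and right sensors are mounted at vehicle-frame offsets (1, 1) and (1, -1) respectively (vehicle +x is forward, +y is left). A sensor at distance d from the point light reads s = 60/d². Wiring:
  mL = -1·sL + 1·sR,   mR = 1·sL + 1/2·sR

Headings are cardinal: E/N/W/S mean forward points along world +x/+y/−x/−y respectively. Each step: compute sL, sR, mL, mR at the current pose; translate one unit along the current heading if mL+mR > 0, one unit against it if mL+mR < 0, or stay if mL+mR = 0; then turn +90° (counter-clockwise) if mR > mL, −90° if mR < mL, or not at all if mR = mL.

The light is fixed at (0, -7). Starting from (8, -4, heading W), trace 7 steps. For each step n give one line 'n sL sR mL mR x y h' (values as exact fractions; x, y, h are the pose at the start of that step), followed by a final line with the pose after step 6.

0 60/53 12/13 -144/689 1098/689 8 -4 W
1 15/17 3/2 21/34 111/68 7 -4 S
2 60/73 12/13 96/949 1218/949 7 -5 E
3 30/29 2/3 -32/87 119/87 8 -5 N
4 60/53 12/13 -144/689 1098/689 8 -4 W
5 15/17 3/2 21/34 111/68 7 -4 S
6 60/73 12/13 96/949 1218/949 7 -5 E
final 8 -5 N

n=0: pose=(8,-4,W); sL=60/53, sR=12/13; mL=-144/689, mR=1098/689; mL+mR=18/13 → advance +1; mR−mL=1242/689 → turn +1·90°
n=1: pose=(7,-4,S); sL=15/17, sR=3/2; mL=21/34, mR=111/68; mL+mR=9/4 → advance +1; mR−mL=69/68 → turn +1·90°
n=2: pose=(7,-5,E); sL=60/73, sR=12/13; mL=96/949, mR=1218/949; mL+mR=18/13 → advance +1; mR−mL=1122/949 → turn +1·90°
n=3: pose=(8,-5,N); sL=30/29, sR=2/3; mL=-32/87, mR=119/87; mL+mR=1 → advance +1; mR−mL=151/87 → turn +1·90°
n=4: pose=(8,-4,W); sL=60/53, sR=12/13; mL=-144/689, mR=1098/689; mL+mR=18/13 → advance +1; mR−mL=1242/689 → turn +1·90°
n=5: pose=(7,-4,S); sL=15/17, sR=3/2; mL=21/34, mR=111/68; mL+mR=9/4 → advance +1; mR−mL=69/68 → turn +1·90°
n=6: pose=(7,-5,E); sL=60/73, sR=12/13; mL=96/949, mR=1218/949; mL+mR=18/13 → advance +1; mR−mL=1122/949 → turn +1·90°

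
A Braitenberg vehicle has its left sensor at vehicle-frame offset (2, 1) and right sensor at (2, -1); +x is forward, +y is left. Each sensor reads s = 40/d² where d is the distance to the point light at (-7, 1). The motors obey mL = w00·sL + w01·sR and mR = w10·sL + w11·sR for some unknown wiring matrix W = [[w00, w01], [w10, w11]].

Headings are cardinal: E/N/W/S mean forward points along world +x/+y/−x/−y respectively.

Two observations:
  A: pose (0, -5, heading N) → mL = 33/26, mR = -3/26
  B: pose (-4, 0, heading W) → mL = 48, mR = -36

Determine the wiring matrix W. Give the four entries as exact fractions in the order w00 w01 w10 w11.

obs A: pose=(0,-5,N) → sL=10/13, sR=1/2, mL=33/26, mR=-3/26
obs B: pose=(-4,0,W) → sL=8, sR=40, mL=48, mR=-36
sensor matrix S = [[10/13, 1/2], [8, 40]]; det S = 348/13
solve [mL_A; mL_B] = S·[w00; w01] and [mR_A; mR_B] = S·[w10; w11]:
  w00 = 1, w01 = 1, w10 = 1/2, w11 = -1

1 1 1/2 -1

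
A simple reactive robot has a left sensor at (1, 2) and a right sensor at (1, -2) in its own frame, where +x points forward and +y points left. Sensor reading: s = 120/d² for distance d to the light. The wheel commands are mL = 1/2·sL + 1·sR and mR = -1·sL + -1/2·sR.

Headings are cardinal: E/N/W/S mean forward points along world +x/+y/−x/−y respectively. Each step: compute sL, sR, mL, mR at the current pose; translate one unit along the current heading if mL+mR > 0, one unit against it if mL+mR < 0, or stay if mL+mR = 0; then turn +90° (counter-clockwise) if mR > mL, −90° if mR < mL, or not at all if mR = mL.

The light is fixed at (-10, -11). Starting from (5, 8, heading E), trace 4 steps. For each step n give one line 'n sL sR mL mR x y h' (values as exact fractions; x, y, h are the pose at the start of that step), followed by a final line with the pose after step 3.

n=0: pose=(5,8,E); sL=120/697, sR=24/109; mL=23268/75973, mR=-21444/75973; mL+mR=1824/75973 → advance +1; mR−mL=-44712/75973 → turn -1·90°
n=1: pose=(6,8,S); sL=5/27, sR=3/13; mL=227/702, mR=-211/702; mL+mR=8/351 → advance +1; mR−mL=-73/117 → turn -1·90°
n=2: pose=(6,7,W); sL=120/481, sR=24/125; mL=19044/60125, mR=-20772/60125; mL+mR=-1728/60125 → advance -1; mR−mL=-39816/60125 → turn -1·90°
n=3: pose=(7,7,N); sL=60/293, sR=60/361; mL=28410/105773, mR=-30450/105773; mL+mR=-2040/105773 → advance -1; mR−mL=-58860/105773 → turn -1·90°

0 120/697 24/109 23268/75973 -21444/75973 5 8 E
1 5/27 3/13 227/702 -211/702 6 8 S
2 120/481 24/125 19044/60125 -20772/60125 6 7 W
3 60/293 60/361 28410/105773 -30450/105773 7 7 N
final 7 6 E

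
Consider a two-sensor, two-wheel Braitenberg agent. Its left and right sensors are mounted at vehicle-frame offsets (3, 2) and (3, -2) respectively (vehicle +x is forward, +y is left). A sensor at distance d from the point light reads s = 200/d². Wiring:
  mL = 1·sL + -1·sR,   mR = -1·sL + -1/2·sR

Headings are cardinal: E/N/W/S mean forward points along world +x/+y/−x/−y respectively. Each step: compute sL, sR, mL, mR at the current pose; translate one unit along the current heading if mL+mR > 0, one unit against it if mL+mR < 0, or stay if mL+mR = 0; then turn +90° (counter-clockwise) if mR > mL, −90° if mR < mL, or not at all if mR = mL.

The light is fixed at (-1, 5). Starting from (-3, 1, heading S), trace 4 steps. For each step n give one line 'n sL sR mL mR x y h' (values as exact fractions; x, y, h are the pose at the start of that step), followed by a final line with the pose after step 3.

n=0: pose=(-3,1,S); sL=200/49, sR=40/13; mL=640/637, mR=-3580/637; mL+mR=-60/13 → advance -1; mR−mL=-4220/637 → turn -1·90°
n=1: pose=(-3,2,W); sL=4, sR=100/13; mL=-48/13, mR=-102/13; mL+mR=-150/13 → advance -1; mR−mL=-54/13 → turn -1·90°
n=2: pose=(-2,2,N); sL=200/9, sR=200; mL=-1600/9, mR=-1100/9; mL+mR=-300 → advance -1; mR−mL=500/9 → turn +1·90°
n=3: pose=(-2,1,W); sL=50/13, sR=10; mL=-80/13, mR=-115/13; mL+mR=-15 → advance -1; mR−mL=-35/13 → turn -1·90°

0 200/49 40/13 640/637 -3580/637 -3 1 S
1 4 100/13 -48/13 -102/13 -3 2 W
2 200/9 200 -1600/9 -1100/9 -2 2 N
3 50/13 10 -80/13 -115/13 -2 1 W
final -1 1 N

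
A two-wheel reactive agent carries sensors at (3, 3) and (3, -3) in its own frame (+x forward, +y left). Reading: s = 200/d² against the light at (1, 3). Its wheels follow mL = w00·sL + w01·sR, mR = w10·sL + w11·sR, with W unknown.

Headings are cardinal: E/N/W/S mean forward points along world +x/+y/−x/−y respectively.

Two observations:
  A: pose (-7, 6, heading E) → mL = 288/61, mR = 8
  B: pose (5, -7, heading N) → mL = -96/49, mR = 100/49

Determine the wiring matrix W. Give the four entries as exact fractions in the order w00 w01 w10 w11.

obs A: pose=(-7,6,E) → sL=200/61, sR=8, mL=288/61, mR=8
obs B: pose=(5,-7,N) → sL=4, sR=100/49, mL=-96/49, mR=100/49
sensor matrix S = [[200/61, 8], [4, 100/49]]; det S = -75648/2989
solve [mL_A; mL_B] = S·[w00; w01] and [mR_A; mR_B] = S·[w10; w11]:
  w00 = -1, w01 = 1, w10 = 0, w11 = 1

-1 1 0 1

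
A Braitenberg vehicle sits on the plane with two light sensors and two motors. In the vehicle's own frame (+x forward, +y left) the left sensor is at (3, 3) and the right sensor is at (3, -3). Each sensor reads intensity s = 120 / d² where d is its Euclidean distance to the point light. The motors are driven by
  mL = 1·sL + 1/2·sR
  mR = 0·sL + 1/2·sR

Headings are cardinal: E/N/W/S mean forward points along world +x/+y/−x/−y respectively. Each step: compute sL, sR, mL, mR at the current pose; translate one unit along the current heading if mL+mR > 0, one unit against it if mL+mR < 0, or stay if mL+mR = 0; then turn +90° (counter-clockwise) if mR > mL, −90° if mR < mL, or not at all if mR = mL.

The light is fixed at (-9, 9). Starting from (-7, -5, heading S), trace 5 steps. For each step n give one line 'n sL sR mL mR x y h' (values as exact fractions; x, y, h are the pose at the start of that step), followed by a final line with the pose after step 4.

0 60/157 12/29 2682/4553 6/29 -7 -5 S
1 24/65 24/29 1476/1885 12/29 -7 -6 W
2 30/37 3/4 351/296 3/8 -8 -6 N
3 120/137 24/61 8964/8357 12/61 -8 -5 E
4 60/157 12/29 2682/4553 6/29 -7 -5 S
final -7 -6 W

n=0: pose=(-7,-5,S); sL=60/157, sR=12/29; mL=2682/4553, mR=6/29; mL+mR=3624/4553 → advance +1; mR−mL=-60/157 → turn -1·90°
n=1: pose=(-7,-6,W); sL=24/65, sR=24/29; mL=1476/1885, mR=12/29; mL+mR=2256/1885 → advance +1; mR−mL=-24/65 → turn -1·90°
n=2: pose=(-8,-6,N); sL=30/37, sR=3/4; mL=351/296, mR=3/8; mL+mR=231/148 → advance +1; mR−mL=-30/37 → turn -1·90°
n=3: pose=(-8,-5,E); sL=120/137, sR=24/61; mL=8964/8357, mR=12/61; mL+mR=10608/8357 → advance +1; mR−mL=-120/137 → turn -1·90°
n=4: pose=(-7,-5,S); sL=60/157, sR=12/29; mL=2682/4553, mR=6/29; mL+mR=3624/4553 → advance +1; mR−mL=-60/157 → turn -1·90°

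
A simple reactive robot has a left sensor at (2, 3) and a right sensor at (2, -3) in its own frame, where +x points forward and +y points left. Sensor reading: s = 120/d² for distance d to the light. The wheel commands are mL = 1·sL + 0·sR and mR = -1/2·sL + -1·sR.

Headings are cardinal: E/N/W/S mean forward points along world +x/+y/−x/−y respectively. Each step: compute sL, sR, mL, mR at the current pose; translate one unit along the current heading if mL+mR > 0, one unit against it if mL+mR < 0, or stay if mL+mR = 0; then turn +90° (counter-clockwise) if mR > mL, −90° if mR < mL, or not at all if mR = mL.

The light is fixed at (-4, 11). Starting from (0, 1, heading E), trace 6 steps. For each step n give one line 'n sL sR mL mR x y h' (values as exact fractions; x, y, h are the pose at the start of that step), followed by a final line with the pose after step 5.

0 24/17 24/41 24/17 -900/697 0 1 E
1 15/26 30/37 15/26 -2115/1924 1 1 S
2 40/51 8/3 40/51 -52/17 1 2 W
3 60/29 12/13 60/29 -738/377 2 2 N
4 120/89 24/37 120/89 -4356/3293 2 3 E
5 3/5 30/29 3/5 -387/290 3 3 S
final 3 4 W

n=0: pose=(0,1,E); sL=24/17, sR=24/41; mL=24/17, mR=-900/697; mL+mR=84/697 → advance +1; mR−mL=-1884/697 → turn -1·90°
n=1: pose=(1,1,S); sL=15/26, sR=30/37; mL=15/26, mR=-2115/1924; mL+mR=-1005/1924 → advance -1; mR−mL=-3225/1924 → turn -1·90°
n=2: pose=(1,2,W); sL=40/51, sR=8/3; mL=40/51, mR=-52/17; mL+mR=-116/51 → advance -1; mR−mL=-196/51 → turn -1·90°
n=3: pose=(2,2,N); sL=60/29, sR=12/13; mL=60/29, mR=-738/377; mL+mR=42/377 → advance +1; mR−mL=-1518/377 → turn -1·90°
n=4: pose=(2,3,E); sL=120/89, sR=24/37; mL=120/89, mR=-4356/3293; mL+mR=84/3293 → advance +1; mR−mL=-8796/3293 → turn -1·90°
n=5: pose=(3,3,S); sL=3/5, sR=30/29; mL=3/5, mR=-387/290; mL+mR=-213/290 → advance -1; mR−mL=-561/290 → turn -1·90°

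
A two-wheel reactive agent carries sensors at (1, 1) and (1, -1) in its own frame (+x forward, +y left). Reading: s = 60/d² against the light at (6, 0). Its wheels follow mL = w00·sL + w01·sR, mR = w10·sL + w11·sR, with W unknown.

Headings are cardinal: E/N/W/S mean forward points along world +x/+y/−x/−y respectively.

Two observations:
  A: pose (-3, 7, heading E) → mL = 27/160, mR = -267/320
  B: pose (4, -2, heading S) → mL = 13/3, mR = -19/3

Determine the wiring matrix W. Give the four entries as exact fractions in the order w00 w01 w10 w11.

obs A: pose=(-3,7,E) → sL=15/32, sR=3/5, mL=27/160, mR=-267/320
obs B: pose=(4,-2,S) → sL=6, sR=10/3, mL=13/3, mR=-19/3
sensor matrix S = [[15/32, 3/5], [6, 10/3]]; det S = -163/80
solve [mL_A; mL_B] = S·[w00; w01] and [mR_A; mR_B] = S·[w10; w11]:
  w00 = 1, w01 = -1/2, w10 = -1/2, w11 = -1

1 -1/2 -1/2 -1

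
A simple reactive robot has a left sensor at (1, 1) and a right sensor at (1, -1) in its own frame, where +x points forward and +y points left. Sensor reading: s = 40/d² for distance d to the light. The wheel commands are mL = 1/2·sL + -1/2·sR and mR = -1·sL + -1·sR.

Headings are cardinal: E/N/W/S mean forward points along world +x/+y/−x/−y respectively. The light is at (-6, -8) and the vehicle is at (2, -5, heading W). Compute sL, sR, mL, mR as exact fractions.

left sensor world pos  = (1, -6); dL² = 53
right sensor world pos = (1, -4); dR² = 65
sL = 40/53 = 40/53
sR = 40/65 = 8/13
mL = 1/2·sL + -1/2·sR = 48/689
mR = -1·sL + -1·sR = -944/689

40/53 8/13 48/689 -944/689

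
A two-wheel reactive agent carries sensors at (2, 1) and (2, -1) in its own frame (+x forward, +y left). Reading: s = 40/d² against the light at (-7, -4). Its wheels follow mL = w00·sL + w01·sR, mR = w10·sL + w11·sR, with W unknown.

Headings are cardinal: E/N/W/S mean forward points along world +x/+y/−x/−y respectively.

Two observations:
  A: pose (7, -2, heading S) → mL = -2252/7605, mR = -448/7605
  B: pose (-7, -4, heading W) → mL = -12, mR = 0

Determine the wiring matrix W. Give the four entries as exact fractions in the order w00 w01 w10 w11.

obs A: pose=(7,-2,S) → sL=8/45, sR=40/169, mL=-2252/7605, mR=-448/7605
obs B: pose=(-7,-4,W) → sL=8, sR=8, mL=-12, mR=0
sensor matrix S = [[8/45, 40/169], [8, 8]]; det S = -3584/7605
solve [mL_A; mL_B] = S·[w00; w01] and [mR_A; mR_B] = S·[w10; w11]:
  w00 = -1, w01 = -1/2, w10 = 1, w11 = -1

-1 -1/2 1 -1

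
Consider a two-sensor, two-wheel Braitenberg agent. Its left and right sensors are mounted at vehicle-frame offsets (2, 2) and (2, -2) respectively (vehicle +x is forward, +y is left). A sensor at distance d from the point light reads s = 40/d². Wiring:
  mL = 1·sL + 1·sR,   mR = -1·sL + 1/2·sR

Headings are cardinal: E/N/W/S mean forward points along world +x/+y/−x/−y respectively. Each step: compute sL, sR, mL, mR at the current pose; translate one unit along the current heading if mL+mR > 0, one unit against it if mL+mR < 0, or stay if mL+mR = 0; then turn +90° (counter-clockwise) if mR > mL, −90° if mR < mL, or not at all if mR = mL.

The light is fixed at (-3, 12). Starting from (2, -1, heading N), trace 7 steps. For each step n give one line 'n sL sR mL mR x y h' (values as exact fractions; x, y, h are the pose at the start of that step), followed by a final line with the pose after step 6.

n=0: pose=(2,-1,N); sL=4/13, sR=4/17; mL=120/221, mR=-42/221; mL+mR=6/17 → advance +1; mR−mL=-162/221 → turn -1·90°
n=1: pose=(2,0,E); sL=40/149, sR=8/49; mL=3152/7301, mR=-1364/7301; mL+mR=12/49 → advance +1; mR−mL=-4516/7301 → turn -1·90°
n=2: pose=(3,0,S); sL=2/13, sR=10/53; mL=236/689, mR=-41/689; mL+mR=15/53 → advance +1; mR−mL=-277/689 → turn -1·90°
n=3: pose=(3,-1,W); sL=40/241, sR=40/137; mL=15120/33017, mR=-660/33017; mL+mR=60/137 → advance +1; mR−mL=-15780/33017 → turn -1·90°
n=4: pose=(2,-1,N); sL=4/13, sR=4/17; mL=120/221, mR=-42/221; mL+mR=6/17 → advance +1; mR−mL=-162/221 → turn -1·90°
n=5: pose=(2,0,E); sL=40/149, sR=8/49; mL=3152/7301, mR=-1364/7301; mL+mR=12/49 → advance +1; mR−mL=-4516/7301 → turn -1·90°
n=6: pose=(3,0,S); sL=2/13, sR=10/53; mL=236/689, mR=-41/689; mL+mR=15/53 → advance +1; mR−mL=-277/689 → turn -1·90°

0 4/13 4/17 120/221 -42/221 2 -1 N
1 40/149 8/49 3152/7301 -1364/7301 2 0 E
2 2/13 10/53 236/689 -41/689 3 0 S
3 40/241 40/137 15120/33017 -660/33017 3 -1 W
4 4/13 4/17 120/221 -42/221 2 -1 N
5 40/149 8/49 3152/7301 -1364/7301 2 0 E
6 2/13 10/53 236/689 -41/689 3 0 S
final 3 -1 W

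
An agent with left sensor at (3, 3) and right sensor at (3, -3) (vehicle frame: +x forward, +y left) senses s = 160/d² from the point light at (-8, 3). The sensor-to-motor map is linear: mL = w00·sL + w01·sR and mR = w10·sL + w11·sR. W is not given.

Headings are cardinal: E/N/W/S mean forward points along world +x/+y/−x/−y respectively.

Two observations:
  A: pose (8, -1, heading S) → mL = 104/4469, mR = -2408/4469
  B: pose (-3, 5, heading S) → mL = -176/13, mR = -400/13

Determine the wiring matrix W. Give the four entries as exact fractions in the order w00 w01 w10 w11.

1 -1/2 1/2 -1

obs A: pose=(8,-1,S) → sL=16/41, sR=80/109, mL=104/4469, mR=-2408/4469
obs B: pose=(-3,5,S) → sL=32/13, sR=32, mL=-176/13, mR=-400/13
sensor matrix S = [[16/41, 80/109], [32/13, 32]]; det S = 620544/58097
solve [mL_A; mL_B] = S·[w00; w01] and [mR_A; mR_B] = S·[w10; w11]:
  w00 = 1, w01 = -1/2, w10 = 1/2, w11 = -1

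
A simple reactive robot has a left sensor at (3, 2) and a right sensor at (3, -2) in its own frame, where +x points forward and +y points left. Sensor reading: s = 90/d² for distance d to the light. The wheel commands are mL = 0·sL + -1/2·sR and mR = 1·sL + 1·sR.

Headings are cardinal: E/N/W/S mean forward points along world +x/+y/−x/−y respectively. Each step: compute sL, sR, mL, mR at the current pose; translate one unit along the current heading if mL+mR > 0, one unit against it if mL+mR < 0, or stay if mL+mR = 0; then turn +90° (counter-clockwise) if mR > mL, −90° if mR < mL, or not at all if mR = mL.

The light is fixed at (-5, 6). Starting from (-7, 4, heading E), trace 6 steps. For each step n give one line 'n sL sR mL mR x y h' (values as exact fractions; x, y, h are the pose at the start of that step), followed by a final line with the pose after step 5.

n=0: pose=(-7,4,E); sL=90, sR=90/17; mL=-45/17, mR=1620/17; mL+mR=1575/17 → advance +1; mR−mL=1665/17 → turn +1·90°
n=1: pose=(-6,4,N); sL=9, sR=45; mL=-45/2, mR=54; mL+mR=63/2 → advance +1; mR−mL=153/2 → turn +1·90°
n=2: pose=(-6,5,W); sL=18/5, sR=90/17; mL=-45/17, mR=756/85; mL+mR=531/85 → advance +1; mR−mL=981/85 → turn +1·90°
n=3: pose=(-7,5,S); sL=45/8, sR=45/16; mL=-45/32, mR=135/16; mL+mR=225/32 → advance +1; mR−mL=315/32 → turn +1·90°
n=4: pose=(-7,4,E); sL=90, sR=90/17; mL=-45/17, mR=1620/17; mL+mR=1575/17 → advance +1; mR−mL=1665/17 → turn +1·90°
n=5: pose=(-6,4,N); sL=9, sR=45; mL=-45/2, mR=54; mL+mR=63/2 → advance +1; mR−mL=153/2 → turn +1·90°

0 90 90/17 -45/17 1620/17 -7 4 E
1 9 45 -45/2 54 -6 4 N
2 18/5 90/17 -45/17 756/85 -6 5 W
3 45/8 45/16 -45/32 135/16 -7 5 S
4 90 90/17 -45/17 1620/17 -7 4 E
5 9 45 -45/2 54 -6 4 N
final -6 5 W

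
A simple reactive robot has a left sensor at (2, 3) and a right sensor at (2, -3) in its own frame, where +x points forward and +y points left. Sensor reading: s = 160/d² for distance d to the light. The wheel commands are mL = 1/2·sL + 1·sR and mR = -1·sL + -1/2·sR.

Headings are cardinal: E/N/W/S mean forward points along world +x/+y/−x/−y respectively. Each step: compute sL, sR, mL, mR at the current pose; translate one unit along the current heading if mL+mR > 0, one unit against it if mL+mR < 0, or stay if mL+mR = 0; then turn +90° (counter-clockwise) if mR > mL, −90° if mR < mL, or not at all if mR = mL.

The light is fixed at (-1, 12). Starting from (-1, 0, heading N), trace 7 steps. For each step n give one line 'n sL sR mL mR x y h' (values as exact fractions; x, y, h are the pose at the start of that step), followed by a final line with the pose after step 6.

0 160/109 160/109 240/109 -240/109 -1 0 N
1 32/17 160/229 6384/3893 -8688/3893 -1 0 E
2 4/5 40/53 306/265 -312/265 -2 0 S
3 32/41 160/73 7728/2993 -5616/2993 -2 1 W
4 80/53 80/41 5880/2173 -5400/2173 -3 1 N
5 160/49 160/169 21360/8281 -30960/8281 -3 2 E
6 10/9 8/9 13/9 -14/9 -4 2 S
final -4 3 W

n=0: pose=(-1,0,N); sL=160/109, sR=160/109; mL=240/109, mR=-240/109; mL+mR=0 → advance +0; mR−mL=-480/109 → turn -1·90°
n=1: pose=(-1,0,E); sL=32/17, sR=160/229; mL=6384/3893, mR=-8688/3893; mL+mR=-2304/3893 → advance -1; mR−mL=-15072/3893 → turn -1·90°
n=2: pose=(-2,0,S); sL=4/5, sR=40/53; mL=306/265, mR=-312/265; mL+mR=-6/265 → advance -1; mR−mL=-618/265 → turn -1·90°
n=3: pose=(-2,1,W); sL=32/41, sR=160/73; mL=7728/2993, mR=-5616/2993; mL+mR=2112/2993 → advance +1; mR−mL=-13344/2993 → turn -1·90°
n=4: pose=(-3,1,N); sL=80/53, sR=80/41; mL=5880/2173, mR=-5400/2173; mL+mR=480/2173 → advance +1; mR−mL=-11280/2173 → turn -1·90°
n=5: pose=(-3,2,E); sL=160/49, sR=160/169; mL=21360/8281, mR=-30960/8281; mL+mR=-9600/8281 → advance -1; mR−mL=-52320/8281 → turn -1·90°
n=6: pose=(-4,2,S); sL=10/9, sR=8/9; mL=13/9, mR=-14/9; mL+mR=-1/9 → advance -1; mR−mL=-3 → turn -1·90°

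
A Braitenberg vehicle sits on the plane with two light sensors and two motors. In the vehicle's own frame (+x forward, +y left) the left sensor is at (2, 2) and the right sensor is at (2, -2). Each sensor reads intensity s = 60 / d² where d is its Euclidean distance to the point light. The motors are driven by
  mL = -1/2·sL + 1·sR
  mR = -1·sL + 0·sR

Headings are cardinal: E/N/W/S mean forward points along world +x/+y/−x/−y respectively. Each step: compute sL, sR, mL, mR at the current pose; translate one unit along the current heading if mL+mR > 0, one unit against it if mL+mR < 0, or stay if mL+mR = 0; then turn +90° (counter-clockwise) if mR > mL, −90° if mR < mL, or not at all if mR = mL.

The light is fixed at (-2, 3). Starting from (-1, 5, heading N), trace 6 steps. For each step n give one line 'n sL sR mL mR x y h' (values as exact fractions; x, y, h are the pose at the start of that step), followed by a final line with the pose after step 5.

n=0: pose=(-1,5,N); sL=60/17, sR=12/5; mL=54/85, mR=-60/17; mL+mR=-246/85 → advance -1; mR−mL=-354/85 → turn -1·90°
n=1: pose=(-1,4,E); sL=10/3, sR=6; mL=13/3, mR=-10/3; mL+mR=1 → advance +1; mR−mL=-23/3 → turn -1·90°
n=2: pose=(0,4,S); sL=60/17, sR=60; mL=990/17, mR=-60/17; mL+mR=930/17 → advance +1; mR−mL=-1050/17 → turn -1·90°
n=3: pose=(0,3,W); sL=15, sR=15; mL=15/2, mR=-15; mL+mR=-15/2 → advance -1; mR−mL=-45/2 → turn -1·90°
n=4: pose=(1,3,N); sL=12, sR=60/29; mL=-114/29, mR=-12; mL+mR=-462/29 → advance -1; mR−mL=-234/29 → turn -1·90°
n=5: pose=(1,2,E); sL=30/13, sR=30/17; mL=135/221, mR=-30/13; mL+mR=-375/221 → advance -1; mR−mL=-645/221 → turn -1·90°

0 60/17 12/5 54/85 -60/17 -1 5 N
1 10/3 6 13/3 -10/3 -1 4 E
2 60/17 60 990/17 -60/17 0 4 S
3 15 15 15/2 -15 0 3 W
4 12 60/29 -114/29 -12 1 3 N
5 30/13 30/17 135/221 -30/13 1 2 E
final 0 2 S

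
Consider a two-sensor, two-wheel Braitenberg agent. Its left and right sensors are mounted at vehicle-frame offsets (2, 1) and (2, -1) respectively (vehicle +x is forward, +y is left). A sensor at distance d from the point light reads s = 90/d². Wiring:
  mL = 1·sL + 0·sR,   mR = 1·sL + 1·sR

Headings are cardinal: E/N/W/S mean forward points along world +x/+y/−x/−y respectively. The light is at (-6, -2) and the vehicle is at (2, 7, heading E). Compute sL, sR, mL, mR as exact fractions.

9/20 45/82 9/20 819/820

left sensor world pos  = (4, 8); dL² = 200
right sensor world pos = (4, 6); dR² = 164
sL = 90/200 = 9/20
sR = 90/164 = 45/82
mL = 1·sL + 0·sR = 9/20
mR = 1·sL + 1·sR = 819/820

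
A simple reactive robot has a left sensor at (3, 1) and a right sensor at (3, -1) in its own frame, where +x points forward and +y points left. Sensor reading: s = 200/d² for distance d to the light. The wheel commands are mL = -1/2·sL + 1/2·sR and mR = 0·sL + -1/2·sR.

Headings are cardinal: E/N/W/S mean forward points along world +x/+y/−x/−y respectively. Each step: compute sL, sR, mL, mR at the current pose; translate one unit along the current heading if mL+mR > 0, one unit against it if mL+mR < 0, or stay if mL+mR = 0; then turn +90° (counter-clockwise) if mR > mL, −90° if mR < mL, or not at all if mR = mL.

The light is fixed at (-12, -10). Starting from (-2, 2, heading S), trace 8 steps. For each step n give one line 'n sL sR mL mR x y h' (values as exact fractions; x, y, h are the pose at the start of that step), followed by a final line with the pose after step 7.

0 100/101 100/81 1000/8181 -50/81 -2 2 S
1 200/193 40/49 -1040/9457 -20/49 -2 3 W
2 50/89 1/2 -11/356 -1/4 -1 3 N
3 40/73 200/317 960/23141 -100/317 -1 2 E
4 100/101 100/81 1000/8181 -50/81 -2 2 S
5 200/193 40/49 -1040/9457 -20/49 -2 3 W
6 50/89 1/2 -11/356 -1/4 -1 3 N
7 40/73 200/317 960/23141 -100/317 -1 2 E
final -2 2 S

n=0: pose=(-2,2,S); sL=100/101, sR=100/81; mL=1000/8181, mR=-50/81; mL+mR=-50/101 → advance -1; mR−mL=-6050/8181 → turn -1·90°
n=1: pose=(-2,3,W); sL=200/193, sR=40/49; mL=-1040/9457, mR=-20/49; mL+mR=-100/193 → advance -1; mR−mL=-2820/9457 → turn -1·90°
n=2: pose=(-1,3,N); sL=50/89, sR=1/2; mL=-11/356, mR=-1/4; mL+mR=-25/89 → advance -1; mR−mL=-39/178 → turn -1·90°
n=3: pose=(-1,2,E); sL=40/73, sR=200/317; mL=960/23141, mR=-100/317; mL+mR=-20/73 → advance -1; mR−mL=-8260/23141 → turn -1·90°
n=4: pose=(-2,2,S); sL=100/101, sR=100/81; mL=1000/8181, mR=-50/81; mL+mR=-50/101 → advance -1; mR−mL=-6050/8181 → turn -1·90°
n=5: pose=(-2,3,W); sL=200/193, sR=40/49; mL=-1040/9457, mR=-20/49; mL+mR=-100/193 → advance -1; mR−mL=-2820/9457 → turn -1·90°
n=6: pose=(-1,3,N); sL=50/89, sR=1/2; mL=-11/356, mR=-1/4; mL+mR=-25/89 → advance -1; mR−mL=-39/178 → turn -1·90°
n=7: pose=(-1,2,E); sL=40/73, sR=200/317; mL=960/23141, mR=-100/317; mL+mR=-20/73 → advance -1; mR−mL=-8260/23141 → turn -1·90°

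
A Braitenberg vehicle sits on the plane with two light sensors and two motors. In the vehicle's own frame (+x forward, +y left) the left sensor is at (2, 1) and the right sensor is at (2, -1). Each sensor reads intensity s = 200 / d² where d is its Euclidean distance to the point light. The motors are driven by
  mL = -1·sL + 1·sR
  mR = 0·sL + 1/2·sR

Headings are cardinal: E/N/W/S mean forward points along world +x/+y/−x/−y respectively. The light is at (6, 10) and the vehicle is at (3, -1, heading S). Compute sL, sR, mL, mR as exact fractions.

200/173 40/37 -480/6401 20/37

left sensor world pos  = (4, -3); dL² = 173
right sensor world pos = (2, -3); dR² = 185
sL = 200/173 = 200/173
sR = 200/185 = 40/37
mL = -1·sL + 1·sR = -480/6401
mR = 0·sL + 1/2·sR = 20/37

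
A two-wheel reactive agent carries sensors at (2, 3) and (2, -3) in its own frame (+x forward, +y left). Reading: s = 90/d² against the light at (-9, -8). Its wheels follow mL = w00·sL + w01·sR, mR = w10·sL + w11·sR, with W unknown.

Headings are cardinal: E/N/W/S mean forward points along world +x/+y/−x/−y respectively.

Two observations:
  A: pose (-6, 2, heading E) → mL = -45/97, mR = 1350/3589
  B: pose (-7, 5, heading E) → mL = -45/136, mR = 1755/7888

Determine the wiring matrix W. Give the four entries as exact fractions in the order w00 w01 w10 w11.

-1 0 -1/2 1/2

obs A: pose=(-6,2,E) → sL=45/97, sR=45/37, mL=-45/97, mR=1350/3589
obs B: pose=(-7,5,E) → sL=45/136, sR=45/58, mL=-45/136, mR=1755/7888
sensor matrix S = [[45/97, 45/37], [45/136, 45/58]]; det S = -601425/14155016
solve [mL_A; mL_B] = S·[w00; w01] and [mR_A; mR_B] = S·[w10; w11]:
  w00 = -1, w01 = 0, w10 = -1/2, w11 = 1/2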